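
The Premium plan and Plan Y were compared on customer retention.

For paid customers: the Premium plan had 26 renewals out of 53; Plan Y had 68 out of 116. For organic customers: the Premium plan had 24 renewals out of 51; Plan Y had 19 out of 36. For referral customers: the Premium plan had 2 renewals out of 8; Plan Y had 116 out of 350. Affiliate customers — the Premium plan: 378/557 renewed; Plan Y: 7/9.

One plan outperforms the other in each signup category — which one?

Paid: the Premium plan 26/53 = 49.1%, Plan Y 68/116 = 58.6% → Plan Y
Organic: the Premium plan 24/51 = 47.1%, Plan Y 19/36 = 52.8% → Plan Y
Referral: the Premium plan 2/8 = 25.0%, Plan Y 116/350 = 33.1% → Plan Y
Affiliate: the Premium plan 378/557 = 67.9%, Plan Y 7/9 = 77.8% → Plan Y
Plan Y has the higher rate in all 4 groups.

Plan Y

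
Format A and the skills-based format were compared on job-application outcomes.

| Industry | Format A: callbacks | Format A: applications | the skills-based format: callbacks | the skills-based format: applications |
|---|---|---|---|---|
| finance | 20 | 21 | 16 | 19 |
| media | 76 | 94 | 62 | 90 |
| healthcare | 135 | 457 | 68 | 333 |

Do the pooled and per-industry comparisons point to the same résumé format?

Yes

Finance: Format A 20/21 = 95.2%, the skills-based format 16/19 = 84.2% → Format A
Media: Format A 76/94 = 80.9%, the skills-based format 62/90 = 68.9% → Format A
Healthcare: Format A 135/457 = 29.5%, the skills-based format 68/333 = 20.4% → Format A
Overall: Format A 231/572 = 40.4%, the skills-based format 146/442 = 33.0% → Format A
Format A wins overall and in every industry group — no reversal.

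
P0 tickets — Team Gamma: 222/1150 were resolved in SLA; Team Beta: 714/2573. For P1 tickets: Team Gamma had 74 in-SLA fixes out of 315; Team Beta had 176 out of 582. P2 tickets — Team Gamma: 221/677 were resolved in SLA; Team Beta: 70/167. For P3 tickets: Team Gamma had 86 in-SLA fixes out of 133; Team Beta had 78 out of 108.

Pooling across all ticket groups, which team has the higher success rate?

P0: Team Gamma 222/1150 = 19.3%, Team Beta 714/2573 = 27.7% → Team Beta
P1: Team Gamma 74/315 = 23.5%, Team Beta 176/582 = 30.2% → Team Beta
P2: Team Gamma 221/677 = 32.6%, Team Beta 70/167 = 41.9% → Team Beta
P3: Team Gamma 86/133 = 64.7%, Team Beta 78/108 = 72.2% → Team Beta
Overall: Team Gamma 603/2275 = 26.5%, Team Beta 1038/3430 = 30.3% → Team Beta

Team Beta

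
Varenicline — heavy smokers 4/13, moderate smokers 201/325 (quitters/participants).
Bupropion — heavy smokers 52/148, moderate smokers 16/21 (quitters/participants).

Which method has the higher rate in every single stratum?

Heavy smokers: varenicline 4/13 = 30.8%, bupropion 52/148 = 35.1% → bupropion
Moderate smokers: varenicline 201/325 = 61.8%, bupropion 16/21 = 76.2% → bupropion
Bupropion has the higher rate in both groups.

bupropion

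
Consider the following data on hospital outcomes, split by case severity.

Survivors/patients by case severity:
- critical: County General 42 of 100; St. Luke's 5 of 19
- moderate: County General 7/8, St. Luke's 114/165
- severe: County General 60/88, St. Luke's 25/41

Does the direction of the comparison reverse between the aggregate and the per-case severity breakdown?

Yes

Critical: County General 42/100 = 42.0%, St. Luke's 5/19 = 26.3% → County General
Moderate: County General 7/8 = 87.5%, St. Luke's 114/165 = 69.1% → County General
Severe: County General 60/88 = 68.2%, St. Luke's 25/41 = 61.0% → County General
Overall: County General 109/196 = 55.6%, St. Luke's 144/225 = 64.0% → St. Luke's
County General wins each case group but St. Luke's wins overall — the comparison reverses. County General's patients skew toward critical, which has a lower base rate.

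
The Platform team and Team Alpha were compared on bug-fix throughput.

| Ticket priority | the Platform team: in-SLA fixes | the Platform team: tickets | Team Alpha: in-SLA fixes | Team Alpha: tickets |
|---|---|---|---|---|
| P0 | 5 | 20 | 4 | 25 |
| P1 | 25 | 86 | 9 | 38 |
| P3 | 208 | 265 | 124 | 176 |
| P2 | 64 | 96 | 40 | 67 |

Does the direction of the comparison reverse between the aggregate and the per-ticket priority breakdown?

No

P0: the Platform team 5/20 = 25.0%, Team Alpha 4/25 = 16.0% → the Platform team
P1: the Platform team 25/86 = 29.1%, Team Alpha 9/38 = 23.7% → the Platform team
P3: the Platform team 208/265 = 78.5%, Team Alpha 124/176 = 70.5% → the Platform team
P2: the Platform team 64/96 = 66.7%, Team Alpha 40/67 = 59.7% → the Platform team
Overall: the Platform team 302/467 = 64.7%, Team Alpha 177/306 = 57.8% → the Platform team
The Platform team wins overall and in every ticket group — no reversal.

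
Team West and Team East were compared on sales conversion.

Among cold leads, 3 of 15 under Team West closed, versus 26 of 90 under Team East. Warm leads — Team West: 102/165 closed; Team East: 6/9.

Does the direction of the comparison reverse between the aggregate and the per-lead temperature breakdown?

Yes

Cold: Team West 3/15 = 20.0%, Team East 26/90 = 28.9% → Team East
Warm: Team West 102/165 = 61.8%, Team East 6/9 = 66.7% → Team East
Overall: Team West 105/180 = 58.3%, Team East 32/99 = 32.3% → Team West
Team East wins each lead group but Team West wins overall — the comparison reverses. Team East's leads skew toward cold, which has a lower base rate.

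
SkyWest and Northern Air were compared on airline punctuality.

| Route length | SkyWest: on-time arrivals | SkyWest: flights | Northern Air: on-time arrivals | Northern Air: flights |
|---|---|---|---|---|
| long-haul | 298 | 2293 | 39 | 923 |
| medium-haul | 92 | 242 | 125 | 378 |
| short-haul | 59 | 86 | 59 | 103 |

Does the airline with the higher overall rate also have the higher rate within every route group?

Long-haul: SkyWest 298/2293 = 13.0%, Northern Air 39/923 = 4.2% → SkyWest
Medium-haul: SkyWest 92/242 = 38.0%, Northern Air 125/378 = 33.1% → SkyWest
Short-haul: SkyWest 59/86 = 68.6%, Northern Air 59/103 = 57.3% → SkyWest
Overall: SkyWest 449/2621 = 17.1%, Northern Air 223/1404 = 15.9% → SkyWest
SkyWest wins overall and in every route group — no reversal.

Yes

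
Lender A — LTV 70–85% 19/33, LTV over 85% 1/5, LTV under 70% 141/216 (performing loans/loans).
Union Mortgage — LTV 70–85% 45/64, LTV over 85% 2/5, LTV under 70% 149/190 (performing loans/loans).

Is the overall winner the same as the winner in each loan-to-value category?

LTV 70–85%: Lender A 19/33 = 57.6%, Union Mortgage 45/64 = 70.3% → Union Mortgage
LTV over 85%: Lender A 1/5 = 20.0%, Union Mortgage 2/5 = 40.0% → Union Mortgage
LTV under 70%: Lender A 141/216 = 65.3%, Union Mortgage 149/190 = 78.4% → Union Mortgage
Overall: Lender A 161/254 = 63.4%, Union Mortgage 196/259 = 75.7% → Union Mortgage
Union Mortgage wins overall and in every loan-to-value group — no reversal.

Yes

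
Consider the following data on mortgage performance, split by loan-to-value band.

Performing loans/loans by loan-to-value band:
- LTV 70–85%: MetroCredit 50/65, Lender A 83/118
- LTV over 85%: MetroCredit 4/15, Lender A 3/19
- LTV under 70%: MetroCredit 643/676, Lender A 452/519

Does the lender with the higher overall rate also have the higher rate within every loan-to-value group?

LTV 70–85%: MetroCredit 50/65 = 76.9%, Lender A 83/118 = 70.3% → MetroCredit
LTV over 85%: MetroCredit 4/15 = 26.7%, Lender A 3/19 = 15.8% → MetroCredit
LTV under 70%: MetroCredit 643/676 = 95.1%, Lender A 452/519 = 87.1% → MetroCredit
Overall: MetroCredit 697/756 = 92.2%, Lender A 538/656 = 82.0% → MetroCredit
MetroCredit wins overall and in every loan-to-value group — no reversal.

Yes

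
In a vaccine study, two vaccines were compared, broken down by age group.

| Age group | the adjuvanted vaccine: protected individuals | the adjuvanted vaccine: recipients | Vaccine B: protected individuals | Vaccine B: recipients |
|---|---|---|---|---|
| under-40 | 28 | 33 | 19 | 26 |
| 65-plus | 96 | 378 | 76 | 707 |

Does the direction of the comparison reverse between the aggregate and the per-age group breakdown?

No

Under-40: the adjuvanted vaccine 28/33 = 84.8%, Vaccine B 19/26 = 73.1% → the adjuvanted vaccine
65-plus: the adjuvanted vaccine 96/378 = 25.4%, Vaccine B 76/707 = 10.7% → the adjuvanted vaccine
Overall: the adjuvanted vaccine 124/411 = 30.2%, Vaccine B 95/733 = 13.0% → the adjuvanted vaccine
The adjuvanted vaccine wins overall and in every age group — no reversal.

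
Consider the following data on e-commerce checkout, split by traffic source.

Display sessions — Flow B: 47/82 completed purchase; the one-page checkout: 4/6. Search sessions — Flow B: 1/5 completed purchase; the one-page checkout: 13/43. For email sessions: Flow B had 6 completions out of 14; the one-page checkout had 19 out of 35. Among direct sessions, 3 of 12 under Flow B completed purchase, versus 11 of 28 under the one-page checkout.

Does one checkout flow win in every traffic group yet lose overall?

Display: Flow B 47/82 = 57.3%, the one-page checkout 4/6 = 66.7% → the one-page checkout
Search: Flow B 1/5 = 20.0%, the one-page checkout 13/43 = 30.2% → the one-page checkout
Email: Flow B 6/14 = 42.9%, the one-page checkout 19/35 = 54.3% → the one-page checkout
Direct: Flow B 3/12 = 25.0%, the one-page checkout 11/28 = 39.3% → the one-page checkout
Overall: Flow B 57/113 = 50.4%, the one-page checkout 47/112 = 42.0% → Flow B
The one-page checkout wins each traffic group but Flow B wins overall — the comparison reverses. The one-page checkout's sessions skew toward search, which has a lower base rate.

Yes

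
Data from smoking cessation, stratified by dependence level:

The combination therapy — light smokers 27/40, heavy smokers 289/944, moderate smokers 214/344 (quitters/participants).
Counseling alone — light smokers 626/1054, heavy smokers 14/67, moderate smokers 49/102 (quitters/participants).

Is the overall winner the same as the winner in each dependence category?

No

Light smokers: the combination therapy 27/40 = 67.5%, counseling alone 626/1054 = 59.4% → the combination therapy
Heavy smokers: the combination therapy 289/944 = 30.6%, counseling alone 14/67 = 20.9% → the combination therapy
Moderate smokers: the combination therapy 214/344 = 62.2%, counseling alone 49/102 = 48.0% → the combination therapy
Overall: the combination therapy 530/1328 = 39.9%, counseling alone 689/1223 = 56.3% → counseling alone
The combination therapy wins each dependence group but counseling alone wins overall — the comparison reverses. The combination therapy's participants skew toward heavy smokers, which has a lower base rate.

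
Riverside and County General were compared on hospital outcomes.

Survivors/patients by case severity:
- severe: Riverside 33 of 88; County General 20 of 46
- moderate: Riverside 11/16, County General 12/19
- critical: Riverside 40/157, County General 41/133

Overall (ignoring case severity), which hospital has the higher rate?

County General

Severe: Riverside 33/88 = 37.5%, County General 20/46 = 43.5% → County General
Moderate: Riverside 11/16 = 68.8%, County General 12/19 = 63.2% → Riverside
Critical: Riverside 40/157 = 25.5%, County General 41/133 = 30.8% → County General
Overall: Riverside 84/261 = 32.2%, County General 73/198 = 36.9% → County General
(Neither sweeps every case group, but County General has the higher pooled rate.)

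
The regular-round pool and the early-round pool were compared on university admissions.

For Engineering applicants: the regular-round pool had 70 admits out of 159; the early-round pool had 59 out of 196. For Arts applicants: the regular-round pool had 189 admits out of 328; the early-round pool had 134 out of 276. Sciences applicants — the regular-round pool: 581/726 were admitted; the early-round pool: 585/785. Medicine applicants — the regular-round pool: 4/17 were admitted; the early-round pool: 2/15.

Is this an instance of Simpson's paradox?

Engineering: the regular-round pool 70/159 = 44.0%, the early-round pool 59/196 = 30.1% → the regular-round pool
Arts: the regular-round pool 189/328 = 57.6%, the early-round pool 134/276 = 48.6% → the regular-round pool
Sciences: the regular-round pool 581/726 = 80.0%, the early-round pool 585/785 = 74.5% → the regular-round pool
Medicine: the regular-round pool 4/17 = 23.5%, the early-round pool 2/15 = 13.3% → the regular-round pool
Overall: the regular-round pool 844/1230 = 68.6%, the early-round pool 780/1272 = 61.3% → the regular-round pool
The regular-round pool wins overall and in every department group — no reversal.

No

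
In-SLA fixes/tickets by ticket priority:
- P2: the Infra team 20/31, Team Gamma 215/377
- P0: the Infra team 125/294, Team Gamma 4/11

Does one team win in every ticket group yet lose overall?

Yes

P2: the Infra team 20/31 = 64.5%, Team Gamma 215/377 = 57.0% → the Infra team
P0: the Infra team 125/294 = 42.5%, Team Gamma 4/11 = 36.4% → the Infra team
Overall: the Infra team 145/325 = 44.6%, Team Gamma 219/388 = 56.4% → Team Gamma
The Infra team wins each ticket group but Team Gamma wins overall — the comparison reverses. The Infra team's tickets skew toward P0, which has a lower base rate.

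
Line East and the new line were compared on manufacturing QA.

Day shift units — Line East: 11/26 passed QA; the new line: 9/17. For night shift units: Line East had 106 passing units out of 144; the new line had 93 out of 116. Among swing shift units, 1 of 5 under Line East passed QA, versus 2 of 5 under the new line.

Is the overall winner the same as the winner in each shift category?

Day shift: Line East 11/26 = 42.3%, the new line 9/17 = 52.9% → the new line
Night shift: Line East 106/144 = 73.6%, the new line 93/116 = 80.2% → the new line
Swing shift: Line East 1/5 = 20.0%, the new line 2/5 = 40.0% → the new line
Overall: Line East 118/175 = 67.4%, the new line 104/138 = 75.4% → the new line
The new line wins overall and in every shift group — no reversal.

Yes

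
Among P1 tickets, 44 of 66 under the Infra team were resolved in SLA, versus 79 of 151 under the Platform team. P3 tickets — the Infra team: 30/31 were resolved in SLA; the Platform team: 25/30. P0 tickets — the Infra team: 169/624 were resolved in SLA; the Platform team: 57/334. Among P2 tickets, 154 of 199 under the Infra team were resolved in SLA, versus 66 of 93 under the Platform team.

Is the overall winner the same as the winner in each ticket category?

Yes

P1: the Infra team 44/66 = 66.7%, the Platform team 79/151 = 52.3% → the Infra team
P3: the Infra team 30/31 = 96.8%, the Platform team 25/30 = 83.3% → the Infra team
P0: the Infra team 169/624 = 27.1%, the Platform team 57/334 = 17.1% → the Infra team
P2: the Infra team 154/199 = 77.4%, the Platform team 66/93 = 71.0% → the Infra team
Overall: the Infra team 397/920 = 43.2%, the Platform team 227/608 = 37.3% → the Infra team
The Infra team wins overall and in every ticket group — no reversal.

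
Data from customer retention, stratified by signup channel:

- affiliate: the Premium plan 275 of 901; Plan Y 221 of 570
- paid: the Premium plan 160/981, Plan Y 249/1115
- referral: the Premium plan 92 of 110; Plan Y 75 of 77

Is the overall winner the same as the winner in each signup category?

Yes

Affiliate: the Premium plan 275/901 = 30.5%, Plan Y 221/570 = 38.8% → Plan Y
Paid: the Premium plan 160/981 = 16.3%, Plan Y 249/1115 = 22.3% → Plan Y
Referral: the Premium plan 92/110 = 83.6%, Plan Y 75/77 = 97.4% → Plan Y
Overall: the Premium plan 527/1992 = 26.5%, Plan Y 545/1762 = 30.9% → Plan Y
Plan Y wins overall and in every signup group — no reversal.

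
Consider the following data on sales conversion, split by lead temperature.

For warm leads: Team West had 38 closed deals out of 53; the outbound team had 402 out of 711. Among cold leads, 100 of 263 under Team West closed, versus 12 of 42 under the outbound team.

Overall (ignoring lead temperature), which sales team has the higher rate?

the outbound team

Warm: Team West 38/53 = 71.7%, the outbound team 402/711 = 56.5% → Team West
Cold: Team West 100/263 = 38.0%, the outbound team 12/42 = 28.6% → Team West
Overall: Team West 138/316 = 43.7%, the outbound team 414/753 = 55.0% → the outbound team
(Team West wins every lead group but the outbound team wins overall — Team West's leads skew toward the low-rate cold group.)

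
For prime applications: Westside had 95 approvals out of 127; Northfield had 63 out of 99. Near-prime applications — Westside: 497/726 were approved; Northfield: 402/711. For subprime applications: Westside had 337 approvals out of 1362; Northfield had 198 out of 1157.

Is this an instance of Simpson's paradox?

No

Prime: Westside 95/127 = 74.8%, Northfield 63/99 = 63.6% → Westside
Near-prime: Westside 497/726 = 68.5%, Northfield 402/711 = 56.5% → Westside
Subprime: Westside 337/1362 = 24.7%, Northfield 198/1157 = 17.1% → Westside
Overall: Westside 929/2215 = 41.9%, Northfield 663/1967 = 33.7% → Westside
Westside wins overall and in every credit group — no reversal.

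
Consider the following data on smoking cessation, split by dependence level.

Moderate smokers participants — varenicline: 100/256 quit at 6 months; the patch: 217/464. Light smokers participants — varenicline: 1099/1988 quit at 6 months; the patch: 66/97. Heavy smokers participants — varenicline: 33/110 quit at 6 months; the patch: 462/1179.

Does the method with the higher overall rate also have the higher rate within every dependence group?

No

Moderate smokers: varenicline 100/256 = 39.1%, the patch 217/464 = 46.8% → the patch
Light smokers: varenicline 1099/1988 = 55.3%, the patch 66/97 = 68.0% → the patch
Heavy smokers: varenicline 33/110 = 30.0%, the patch 462/1179 = 39.2% → the patch
Overall: varenicline 1232/2354 = 52.3%, the patch 745/1740 = 42.8% → varenicline
The patch wins each dependence group but varenicline wins overall — the comparison reverses. The patch's participants skew toward heavy smokers, which has a lower base rate.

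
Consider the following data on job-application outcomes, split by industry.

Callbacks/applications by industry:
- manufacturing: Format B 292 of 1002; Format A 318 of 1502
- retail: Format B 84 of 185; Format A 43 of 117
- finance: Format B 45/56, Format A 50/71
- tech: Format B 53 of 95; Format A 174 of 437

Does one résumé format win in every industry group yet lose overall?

No

Manufacturing: Format B 292/1002 = 29.1%, Format A 318/1502 = 21.2% → Format B
Retail: Format B 84/185 = 45.4%, Format A 43/117 = 36.8% → Format B
Finance: Format B 45/56 = 80.4%, Format A 50/71 = 70.4% → Format B
Tech: Format B 53/95 = 55.8%, Format A 174/437 = 39.8% → Format B
Overall: Format B 474/1338 = 35.4%, Format A 585/2127 = 27.5% → Format B
Format B wins overall and in every industry group — no reversal.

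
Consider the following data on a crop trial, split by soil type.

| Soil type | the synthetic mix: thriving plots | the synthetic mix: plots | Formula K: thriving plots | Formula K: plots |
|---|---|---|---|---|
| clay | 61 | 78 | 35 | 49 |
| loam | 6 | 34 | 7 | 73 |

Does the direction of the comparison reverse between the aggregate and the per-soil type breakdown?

Clay: the synthetic mix 61/78 = 78.2%, Formula K 35/49 = 71.4% → the synthetic mix
Loam: the synthetic mix 6/34 = 17.6%, Formula K 7/73 = 9.6% → the synthetic mix
Overall: the synthetic mix 67/112 = 59.8%, Formula K 42/122 = 34.4% → the synthetic mix
The synthetic mix wins overall and in every soil group — no reversal.

No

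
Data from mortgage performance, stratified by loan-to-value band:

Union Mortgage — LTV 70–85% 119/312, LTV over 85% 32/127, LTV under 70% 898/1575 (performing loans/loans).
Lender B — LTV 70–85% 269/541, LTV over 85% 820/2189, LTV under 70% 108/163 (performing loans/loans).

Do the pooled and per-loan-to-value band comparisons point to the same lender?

No

LTV 70–85%: Union Mortgage 119/312 = 38.1%, Lender B 269/541 = 49.7% → Lender B
LTV over 85%: Union Mortgage 32/127 = 25.2%, Lender B 820/2189 = 37.5% → Lender B
LTV under 70%: Union Mortgage 898/1575 = 57.0%, Lender B 108/163 = 66.3% → Lender B
Overall: Union Mortgage 1049/2014 = 52.1%, Lender B 1197/2893 = 41.4% → Union Mortgage
Lender B wins each loan-to-value group but Union Mortgage wins overall — the comparison reverses. Lender B's loans skew toward LTV over 85%, which has a lower base rate.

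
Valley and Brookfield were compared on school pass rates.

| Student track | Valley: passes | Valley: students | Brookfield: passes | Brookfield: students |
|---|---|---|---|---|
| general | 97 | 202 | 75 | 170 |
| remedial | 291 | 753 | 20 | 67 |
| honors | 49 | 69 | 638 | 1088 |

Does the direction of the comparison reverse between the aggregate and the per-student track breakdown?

General: Valley 97/202 = 48.0%, Brookfield 75/170 = 44.1% → Valley
Remedial: Valley 291/753 = 38.6%, Brookfield 20/67 = 29.9% → Valley
Honors: Valley 49/69 = 71.0%, Brookfield 638/1088 = 58.6% → Valley
Overall: Valley 437/1024 = 42.7%, Brookfield 733/1325 = 55.3% → Brookfield
Valley wins each student group but Brookfield wins overall — the comparison reverses. Valley's students skew toward remedial, which has a lower base rate.

Yes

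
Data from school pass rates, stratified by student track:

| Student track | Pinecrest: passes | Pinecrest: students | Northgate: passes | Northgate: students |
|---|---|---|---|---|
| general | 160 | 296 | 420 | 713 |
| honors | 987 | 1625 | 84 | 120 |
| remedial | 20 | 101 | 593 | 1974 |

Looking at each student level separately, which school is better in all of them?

General: Pinecrest 160/296 = 54.1%, Northgate 420/713 = 58.9% → Northgate
Honors: Pinecrest 987/1625 = 60.7%, Northgate 84/120 = 70.0% → Northgate
Remedial: Pinecrest 20/101 = 19.8%, Northgate 593/1974 = 30.0% → Northgate
Northgate has the higher rate in all 3 groups.

Northgate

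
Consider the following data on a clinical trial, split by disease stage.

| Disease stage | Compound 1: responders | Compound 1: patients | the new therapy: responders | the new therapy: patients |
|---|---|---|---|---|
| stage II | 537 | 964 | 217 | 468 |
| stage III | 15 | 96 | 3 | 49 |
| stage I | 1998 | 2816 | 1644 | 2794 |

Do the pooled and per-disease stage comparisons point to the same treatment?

Stage II: Compound 1 537/964 = 55.7%, the new therapy 217/468 = 46.4% → Compound 1
Stage III: Compound 1 15/96 = 15.6%, the new therapy 3/49 = 6.1% → Compound 1
Stage I: Compound 1 1998/2816 = 71.0%, the new therapy 1644/2794 = 58.8% → Compound 1
Overall: Compound 1 2550/3876 = 65.8%, the new therapy 1864/3311 = 56.3% → Compound 1
Compound 1 wins overall and in every disease group — no reversal.

Yes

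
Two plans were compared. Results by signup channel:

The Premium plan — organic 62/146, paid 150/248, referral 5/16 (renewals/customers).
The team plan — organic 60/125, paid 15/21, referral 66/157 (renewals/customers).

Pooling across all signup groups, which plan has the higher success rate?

Organic: the Premium plan 62/146 = 42.5%, the team plan 60/125 = 48.0% → the team plan
Paid: the Premium plan 150/248 = 60.5%, the team plan 15/21 = 71.4% → the team plan
Referral: the Premium plan 5/16 = 31.2%, the team plan 66/157 = 42.0% → the team plan
Overall: the Premium plan 217/410 = 52.9%, the team plan 141/303 = 46.5% → the Premium plan
(The team plan wins every signup group but the Premium plan wins overall — the team plan's customers skew toward the low-rate referral group.)

the Premium plan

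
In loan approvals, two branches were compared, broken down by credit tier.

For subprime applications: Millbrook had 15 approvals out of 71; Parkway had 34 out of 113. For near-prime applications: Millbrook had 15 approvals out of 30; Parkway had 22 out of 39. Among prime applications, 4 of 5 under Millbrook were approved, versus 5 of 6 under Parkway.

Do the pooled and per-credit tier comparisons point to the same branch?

Yes

Subprime: Millbrook 15/71 = 21.1%, Parkway 34/113 = 30.1% → Parkway
Near-prime: Millbrook 15/30 = 50.0%, Parkway 22/39 = 56.4% → Parkway
Prime: Millbrook 4/5 = 80.0%, Parkway 5/6 = 83.3% → Parkway
Overall: Millbrook 34/106 = 32.1%, Parkway 61/158 = 38.6% → Parkway
Parkway wins overall and in every credit group — no reversal.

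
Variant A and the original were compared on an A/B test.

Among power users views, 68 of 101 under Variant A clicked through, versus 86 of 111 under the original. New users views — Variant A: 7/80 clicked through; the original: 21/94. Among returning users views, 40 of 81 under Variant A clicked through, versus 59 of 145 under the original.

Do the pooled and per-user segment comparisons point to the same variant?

Power users: Variant A 68/101 = 67.3%, the original 86/111 = 77.5% → the original
New users: Variant A 7/80 = 8.8%, the original 21/94 = 22.3% → the original
Returning users: Variant A 40/81 = 49.4%, the original 59/145 = 40.7% → Variant A
Overall: Variant A 115/262 = 43.9%, the original 166/350 = 47.4% → the original
Neither sweeps: Variant A wins 1 of 3 groups, the original wins 2. The original wins overall but not every group — no Simpson reversal.

No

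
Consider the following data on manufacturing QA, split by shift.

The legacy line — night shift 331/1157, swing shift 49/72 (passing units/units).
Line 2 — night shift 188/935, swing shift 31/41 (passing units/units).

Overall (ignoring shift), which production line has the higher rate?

Night shift: the legacy line 331/1157 = 28.6%, Line 2 188/935 = 20.1% → the legacy line
Swing shift: the legacy line 49/72 = 68.1%, Line 2 31/41 = 75.6% → Line 2
Overall: the legacy line 380/1229 = 30.9%, Line 2 219/976 = 22.4% → the legacy line
(Neither sweeps every shift group, but the legacy line has the higher pooled rate.)

the legacy line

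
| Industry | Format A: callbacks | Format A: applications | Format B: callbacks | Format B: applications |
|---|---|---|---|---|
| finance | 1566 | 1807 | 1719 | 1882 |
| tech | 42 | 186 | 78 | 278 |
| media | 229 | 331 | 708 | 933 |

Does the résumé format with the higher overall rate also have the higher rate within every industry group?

Yes

Finance: Format A 1566/1807 = 86.7%, Format B 1719/1882 = 91.3% → Format B
Tech: Format A 42/186 = 22.6%, Format B 78/278 = 28.1% → Format B
Media: Format A 229/331 = 69.2%, Format B 708/933 = 75.9% → Format B
Overall: Format A 1837/2324 = 79.0%, Format B 2505/3093 = 81.0% → Format B
Format B wins overall and in every industry group — no reversal.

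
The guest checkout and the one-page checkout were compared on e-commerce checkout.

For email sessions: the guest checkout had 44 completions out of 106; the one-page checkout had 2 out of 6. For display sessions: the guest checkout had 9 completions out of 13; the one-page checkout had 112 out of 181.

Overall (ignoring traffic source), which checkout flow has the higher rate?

the one-page checkout

Email: the guest checkout 44/106 = 41.5%, the one-page checkout 2/6 = 33.3% → the guest checkout
Display: the guest checkout 9/13 = 69.2%, the one-page checkout 112/181 = 61.9% → the guest checkout
Overall: the guest checkout 53/119 = 44.5%, the one-page checkout 114/187 = 61.0% → the one-page checkout
(The guest checkout wins every traffic group but the one-page checkout wins overall — the guest checkout's sessions skew toward the low-rate email group.)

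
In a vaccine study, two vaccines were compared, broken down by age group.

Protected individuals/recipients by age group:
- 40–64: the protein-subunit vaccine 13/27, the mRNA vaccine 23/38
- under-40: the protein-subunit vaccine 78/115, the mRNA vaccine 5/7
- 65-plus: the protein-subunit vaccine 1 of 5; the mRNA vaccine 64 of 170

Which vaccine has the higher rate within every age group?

the mRNA vaccine

40–64: the protein-subunit vaccine 13/27 = 48.1%, the mRNA vaccine 23/38 = 60.5% → the mRNA vaccine
Under-40: the protein-subunit vaccine 78/115 = 67.8%, the mRNA vaccine 5/7 = 71.4% → the mRNA vaccine
65-plus: the protein-subunit vaccine 1/5 = 20.0%, the mRNA vaccine 64/170 = 37.6% → the mRNA vaccine
The mRNA vaccine has the higher rate in all 3 groups.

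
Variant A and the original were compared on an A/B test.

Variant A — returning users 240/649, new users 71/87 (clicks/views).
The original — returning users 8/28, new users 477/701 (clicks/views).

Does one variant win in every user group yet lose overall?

Returning users: Variant A 240/649 = 37.0%, the original 8/28 = 28.6% → Variant A
New users: Variant A 71/87 = 81.6%, the original 477/701 = 68.0% → Variant A
Overall: Variant A 311/736 = 42.3%, the original 485/729 = 66.5% → the original
Variant A wins each user group but the original wins overall — the comparison reverses. Variant A's views skew toward returning users, which has a lower base rate.

Yes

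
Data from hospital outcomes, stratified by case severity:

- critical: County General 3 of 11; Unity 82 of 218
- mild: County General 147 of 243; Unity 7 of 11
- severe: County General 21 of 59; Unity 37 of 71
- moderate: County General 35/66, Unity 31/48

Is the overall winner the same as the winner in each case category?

Critical: County General 3/11 = 27.3%, Unity 82/218 = 37.6% → Unity
Mild: County General 147/243 = 60.5%, Unity 7/11 = 63.6% → Unity
Severe: County General 21/59 = 35.6%, Unity 37/71 = 52.1% → Unity
Moderate: County General 35/66 = 53.0%, Unity 31/48 = 64.6% → Unity
Overall: County General 206/379 = 54.4%, Unity 157/348 = 45.1% → County General
Unity wins each case group but County General wins overall — the comparison reverses. Unity's patients skew toward critical, which has a lower base rate.

No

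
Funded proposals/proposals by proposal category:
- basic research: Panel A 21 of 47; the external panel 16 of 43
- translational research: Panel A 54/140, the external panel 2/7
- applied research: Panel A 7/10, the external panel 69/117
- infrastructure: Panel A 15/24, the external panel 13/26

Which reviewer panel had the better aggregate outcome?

the external panel

Basic research: Panel A 21/47 = 44.7%, the external panel 16/43 = 37.2% → Panel A
Translational research: Panel A 54/140 = 38.6%, the external panel 2/7 = 28.6% → Panel A
Applied research: Panel A 7/10 = 70.0%, the external panel 69/117 = 59.0% → Panel A
Infrastructure: Panel A 15/24 = 62.5%, the external panel 13/26 = 50.0% → Panel A
Overall: Panel A 97/221 = 43.9%, the external panel 100/193 = 51.8% → the external panel
(Panel A wins every proposal group but the external panel wins overall — Panel A's proposals skew toward the low-rate translational research group.)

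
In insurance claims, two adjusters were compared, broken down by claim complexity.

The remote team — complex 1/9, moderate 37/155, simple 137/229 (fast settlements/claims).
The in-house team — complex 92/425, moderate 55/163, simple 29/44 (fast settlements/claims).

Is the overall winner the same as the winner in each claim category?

No

Complex: the remote team 1/9 = 11.1%, the in-house team 92/425 = 21.6% → the in-house team
Moderate: the remote team 37/155 = 23.9%, the in-house team 55/163 = 33.7% → the in-house team
Simple: the remote team 137/229 = 59.8%, the in-house team 29/44 = 65.9% → the in-house team
Overall: the remote team 175/393 = 44.5%, the in-house team 176/632 = 27.8% → the remote team
The in-house team wins each claim group but the remote team wins overall — the comparison reverses. The in-house team's claims skew toward complex, which has a lower base rate.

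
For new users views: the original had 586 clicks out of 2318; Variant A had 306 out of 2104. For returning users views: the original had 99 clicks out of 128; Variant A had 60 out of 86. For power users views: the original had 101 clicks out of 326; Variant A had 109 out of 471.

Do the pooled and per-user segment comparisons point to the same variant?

New users: the original 586/2318 = 25.3%, Variant A 306/2104 = 14.5% → the original
Returning users: the original 99/128 = 77.3%, Variant A 60/86 = 69.8% → the original
Power users: the original 101/326 = 31.0%, Variant A 109/471 = 23.1% → the original
Overall: the original 786/2772 = 28.4%, Variant A 475/2661 = 17.9% → the original
The original wins overall and in every user group — no reversal.

Yes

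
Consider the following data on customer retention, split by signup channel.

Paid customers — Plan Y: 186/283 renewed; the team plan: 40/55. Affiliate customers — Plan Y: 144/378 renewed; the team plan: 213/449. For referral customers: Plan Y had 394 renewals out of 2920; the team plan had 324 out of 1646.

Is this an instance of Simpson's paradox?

No

Paid: Plan Y 186/283 = 65.7%, the team plan 40/55 = 72.7% → the team plan
Affiliate: Plan Y 144/378 = 38.1%, the team plan 213/449 = 47.4% → the team plan
Referral: Plan Y 394/2920 = 13.5%, the team plan 324/1646 = 19.7% → the team plan
Overall: Plan Y 724/3581 = 20.2%, the team plan 577/2150 = 26.8% → the team plan
The team plan wins overall and in every signup group — no reversal.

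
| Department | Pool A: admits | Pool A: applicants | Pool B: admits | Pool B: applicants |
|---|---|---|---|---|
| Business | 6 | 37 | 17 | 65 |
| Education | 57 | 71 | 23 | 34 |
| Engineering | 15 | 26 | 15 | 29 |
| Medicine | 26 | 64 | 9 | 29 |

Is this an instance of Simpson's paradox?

No

Business: Pool A 6/37 = 16.2%, Pool B 17/65 = 26.2% → Pool B
Education: Pool A 57/71 = 80.3%, Pool B 23/34 = 67.6% → Pool A
Engineering: Pool A 15/26 = 57.7%, Pool B 15/29 = 51.7% → Pool A
Medicine: Pool A 26/64 = 40.6%, Pool B 9/29 = 31.0% → Pool A
Overall: Pool A 104/198 = 52.5%, Pool B 64/157 = 40.8% → Pool A
Neither sweeps: Pool A wins 3 of 4 groups, Pool B wins 1. Pool A wins overall but not every group — no Simpson reversal.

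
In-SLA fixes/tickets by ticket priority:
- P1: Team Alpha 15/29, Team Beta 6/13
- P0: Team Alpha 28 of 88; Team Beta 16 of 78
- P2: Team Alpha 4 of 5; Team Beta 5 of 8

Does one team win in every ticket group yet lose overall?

P1: Team Alpha 15/29 = 51.7%, Team Beta 6/13 = 46.2% → Team Alpha
P0: Team Alpha 28/88 = 31.8%, Team Beta 16/78 = 20.5% → Team Alpha
P2: Team Alpha 4/5 = 80.0%, Team Beta 5/8 = 62.5% → Team Alpha
Overall: Team Alpha 47/122 = 38.5%, Team Beta 27/99 = 27.3% → Team Alpha
Team Alpha wins overall and in every ticket group — no reversal.

No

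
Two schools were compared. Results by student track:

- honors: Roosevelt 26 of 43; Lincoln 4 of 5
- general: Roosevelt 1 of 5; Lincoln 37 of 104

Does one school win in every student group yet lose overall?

Yes

Honors: Roosevelt 26/43 = 60.5%, Lincoln 4/5 = 80.0% → Lincoln
General: Roosevelt 1/5 = 20.0%, Lincoln 37/104 = 35.6% → Lincoln
Overall: Roosevelt 27/48 = 56.2%, Lincoln 41/109 = 37.6% → Roosevelt
Lincoln wins each student group but Roosevelt wins overall — the comparison reverses. Lincoln's students skew toward general, which has a lower base rate.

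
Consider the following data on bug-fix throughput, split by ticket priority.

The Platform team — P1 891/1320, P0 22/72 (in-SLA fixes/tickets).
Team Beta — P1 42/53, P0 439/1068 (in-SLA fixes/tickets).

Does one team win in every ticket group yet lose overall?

P1: the Platform team 891/1320 = 67.5%, Team Beta 42/53 = 79.2% → Team Beta
P0: the Platform team 22/72 = 30.6%, Team Beta 439/1068 = 41.1% → Team Beta
Overall: the Platform team 913/1392 = 65.6%, Team Beta 481/1121 = 42.9% → the Platform team
Team Beta wins each ticket group but the Platform team wins overall — the comparison reverses. Team Beta's tickets skew toward P0, which has a lower base rate.

Yes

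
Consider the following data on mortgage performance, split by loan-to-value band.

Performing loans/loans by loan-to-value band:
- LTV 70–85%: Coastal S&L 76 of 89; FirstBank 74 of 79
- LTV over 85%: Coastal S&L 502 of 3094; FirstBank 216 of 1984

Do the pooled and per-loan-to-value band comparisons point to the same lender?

No

LTV 70–85%: Coastal S&L 76/89 = 85.4%, FirstBank 74/79 = 93.7% → FirstBank
LTV over 85%: Coastal S&L 502/3094 = 16.2%, FirstBank 216/1984 = 10.9% → Coastal S&L
Overall: Coastal S&L 578/3183 = 18.2%, FirstBank 290/2063 = 14.1% → Coastal S&L
Neither sweeps: Coastal S&L wins 1 of 2 groups, FirstBank wins 1. Coastal S&L wins overall but not every group — no Simpson reversal.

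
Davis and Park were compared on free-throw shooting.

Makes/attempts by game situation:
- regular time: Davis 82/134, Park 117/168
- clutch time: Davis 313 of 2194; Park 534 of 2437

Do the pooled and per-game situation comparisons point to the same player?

Yes

Regular time: Davis 82/134 = 61.2%, Park 117/168 = 69.6% → Park
Clutch time: Davis 313/2194 = 14.3%, Park 534/2437 = 21.9% → Park
Overall: Davis 395/2328 = 17.0%, Park 651/2605 = 25.0% → Park
Park wins overall and in every game group — no reversal.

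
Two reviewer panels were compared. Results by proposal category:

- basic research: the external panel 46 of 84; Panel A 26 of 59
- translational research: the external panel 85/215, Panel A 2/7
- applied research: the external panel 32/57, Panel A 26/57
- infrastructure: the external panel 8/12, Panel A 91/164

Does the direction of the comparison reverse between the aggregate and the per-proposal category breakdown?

Yes

Basic research: the external panel 46/84 = 54.8%, Panel A 26/59 = 44.1% → the external panel
Translational research: the external panel 85/215 = 39.5%, Panel A 2/7 = 28.6% → the external panel
Applied research: the external panel 32/57 = 56.1%, Panel A 26/57 = 45.6% → the external panel
Infrastructure: the external panel 8/12 = 66.7%, Panel A 91/164 = 55.5% → the external panel
Overall: the external panel 171/368 = 46.5%, Panel A 145/287 = 50.5% → Panel A
The external panel wins each proposal group but Panel A wins overall — the comparison reverses. The external panel's proposals skew toward translational research, which has a lower base rate.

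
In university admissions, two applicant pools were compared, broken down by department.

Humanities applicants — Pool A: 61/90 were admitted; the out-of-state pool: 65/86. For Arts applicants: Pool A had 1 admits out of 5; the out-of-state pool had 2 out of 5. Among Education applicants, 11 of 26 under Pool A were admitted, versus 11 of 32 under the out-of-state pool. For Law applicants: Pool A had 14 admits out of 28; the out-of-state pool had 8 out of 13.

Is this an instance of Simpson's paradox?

Humanities: Pool A 61/90 = 67.8%, the out-of-state pool 65/86 = 75.6% → the out-of-state pool
Arts: Pool A 1/5 = 20.0%, the out-of-state pool 2/5 = 40.0% → the out-of-state pool
Education: Pool A 11/26 = 42.3%, the out-of-state pool 11/32 = 34.4% → Pool A
Law: Pool A 14/28 = 50.0%, the out-of-state pool 8/13 = 61.5% → the out-of-state pool
Overall: Pool A 87/149 = 58.4%, the out-of-state pool 86/136 = 63.2% → the out-of-state pool
Neither sweeps: Pool A wins 1 of 4 groups, the out-of-state pool wins 3. The out-of-state pool wins overall but not every group — no Simpson reversal.

No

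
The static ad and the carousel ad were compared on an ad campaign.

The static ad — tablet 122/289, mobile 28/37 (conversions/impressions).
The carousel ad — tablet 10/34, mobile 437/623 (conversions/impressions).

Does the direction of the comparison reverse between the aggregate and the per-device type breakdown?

Tablet: the static ad 122/289 = 42.2%, the carousel ad 10/34 = 29.4% → the static ad
Mobile: the static ad 28/37 = 75.7%, the carousel ad 437/623 = 70.1% → the static ad
Overall: the static ad 150/326 = 46.0%, the carousel ad 447/657 = 68.0% → the carousel ad
The static ad wins each device group but the carousel ad wins overall — the comparison reverses. The static ad's impressions skew toward tablet, which has a lower base rate.

Yes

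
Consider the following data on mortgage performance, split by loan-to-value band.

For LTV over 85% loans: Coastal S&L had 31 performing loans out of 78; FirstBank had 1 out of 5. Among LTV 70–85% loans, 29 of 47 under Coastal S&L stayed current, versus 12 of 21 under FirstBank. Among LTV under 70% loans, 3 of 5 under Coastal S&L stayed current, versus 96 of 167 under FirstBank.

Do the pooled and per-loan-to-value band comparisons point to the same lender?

LTV over 85%: Coastal S&L 31/78 = 39.7%, FirstBank 1/5 = 20.0% → Coastal S&L
LTV 70–85%: Coastal S&L 29/47 = 61.7%, FirstBank 12/21 = 57.1% → Coastal S&L
LTV under 70%: Coastal S&L 3/5 = 60.0%, FirstBank 96/167 = 57.5% → Coastal S&L
Overall: Coastal S&L 63/130 = 48.5%, FirstBank 109/193 = 56.5% → FirstBank
Coastal S&L wins each loan-to-value group but FirstBank wins overall — the comparison reverses. Coastal S&L's loans skew toward LTV over 85%, which has a lower base rate.

No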